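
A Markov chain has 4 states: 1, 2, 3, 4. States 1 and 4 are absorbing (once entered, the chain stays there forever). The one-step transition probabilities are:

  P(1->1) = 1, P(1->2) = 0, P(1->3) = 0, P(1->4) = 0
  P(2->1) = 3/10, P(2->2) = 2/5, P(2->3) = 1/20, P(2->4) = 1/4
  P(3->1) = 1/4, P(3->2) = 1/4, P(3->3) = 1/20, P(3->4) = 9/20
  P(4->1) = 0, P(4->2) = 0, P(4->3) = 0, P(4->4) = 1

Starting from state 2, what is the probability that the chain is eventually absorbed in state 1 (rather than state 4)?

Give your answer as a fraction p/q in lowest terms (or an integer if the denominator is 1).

Let a_i = P(absorbed in 1 | start in state i).
Boundary conditions: a_1 = 1, a_4 = 0.
For each transient state i, a_i = sum_j P(i->j) * a_j:
  a_2 = 3/10*a_1 + 2/5*a_2 + 1/20*a_3 + 1/4*a_4
  a_3 = 1/4*a_1 + 1/4*a_2 + 1/20*a_3 + 9/20*a_4

Substituting a_1 = 1 and a_4 = 0, rearrange to (I - Q) a = r where r[i] = P(i -> 1):
  [3/5, -1/20] . (a_2, a_3) = 3/10
  [-1/4, 19/20] . (a_2, a_3) = 1/4

Solving yields:
  a_2 = 119/223
  a_3 = 90/223

Starting state is 2, so the absorption probability is a_2 = 119/223.

Answer: 119/223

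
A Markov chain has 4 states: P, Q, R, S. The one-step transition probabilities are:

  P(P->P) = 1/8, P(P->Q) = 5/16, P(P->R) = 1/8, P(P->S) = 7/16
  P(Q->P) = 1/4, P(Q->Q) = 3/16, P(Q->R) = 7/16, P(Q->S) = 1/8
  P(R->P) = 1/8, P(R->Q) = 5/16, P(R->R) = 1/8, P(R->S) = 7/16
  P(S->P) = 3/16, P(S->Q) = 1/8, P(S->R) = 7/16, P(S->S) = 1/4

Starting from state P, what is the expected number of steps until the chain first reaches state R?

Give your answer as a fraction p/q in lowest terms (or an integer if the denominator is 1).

Let h_i = expected steps to first reach R from state i.
Boundary: h_R = 0.
First-step equations for the other states:
  h_P = 1 + 1/8*h_P + 5/16*h_Q + 1/8*h_R + 7/16*h_S
  h_Q = 1 + 1/4*h_P + 3/16*h_Q + 7/16*h_R + 1/8*h_S
  h_S = 1 + 3/16*h_P + 1/8*h_Q + 7/16*h_R + 1/4*h_S

Substituting h_R = 0 and rearranging gives the linear system (I - Q) h = 1:
  [7/8, -5/16, -7/16] . (h_P, h_Q, h_S) = 1
  [-1/4, 13/16, -1/8] . (h_P, h_Q, h_S) = 1
  [-3/16, -1/8, 3/4] . (h_P, h_Q, h_S) = 1

Solving yields:
  h_P = 5232/1529
  h_Q = 4112/1529
  h_S = 4032/1529

Starting state is P, so the expected hitting time is h_P = 5232/1529.

Answer: 5232/1529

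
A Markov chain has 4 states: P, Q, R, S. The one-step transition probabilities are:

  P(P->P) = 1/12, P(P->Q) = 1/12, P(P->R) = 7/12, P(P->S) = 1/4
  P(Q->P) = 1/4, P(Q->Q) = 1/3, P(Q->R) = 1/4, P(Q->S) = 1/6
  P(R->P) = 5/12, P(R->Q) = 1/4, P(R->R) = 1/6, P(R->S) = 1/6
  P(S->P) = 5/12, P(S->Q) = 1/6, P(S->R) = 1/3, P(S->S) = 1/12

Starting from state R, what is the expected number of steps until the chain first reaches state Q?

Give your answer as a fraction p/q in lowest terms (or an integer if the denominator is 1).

Answer: 2496/457

Derivation:
Let h_i = expected steps to first reach Q from state i.
Boundary: h_Q = 0.
First-step equations for the other states:
  h_P = 1 + 1/12*h_P + 1/12*h_Q + 7/12*h_R + 1/4*h_S
  h_R = 1 + 5/12*h_P + 1/4*h_Q + 1/6*h_R + 1/6*h_S
  h_S = 1 + 5/12*h_P + 1/6*h_Q + 1/3*h_R + 1/12*h_S

Substituting h_Q = 0 and rearranging gives the linear system (I - Q) h = 1:
  [11/12, -7/12, -1/4] . (h_P, h_R, h_S) = 1
  [-5/12, 5/6, -1/6] . (h_P, h_R, h_S) = 1
  [-5/12, -1/3, 11/12] . (h_P, h_R, h_S) = 1

Solving yields:
  h_P = 2820/457
  h_R = 2496/457
  h_S = 2688/457

Starting state is R, so the expected hitting time is h_R = 2496/457.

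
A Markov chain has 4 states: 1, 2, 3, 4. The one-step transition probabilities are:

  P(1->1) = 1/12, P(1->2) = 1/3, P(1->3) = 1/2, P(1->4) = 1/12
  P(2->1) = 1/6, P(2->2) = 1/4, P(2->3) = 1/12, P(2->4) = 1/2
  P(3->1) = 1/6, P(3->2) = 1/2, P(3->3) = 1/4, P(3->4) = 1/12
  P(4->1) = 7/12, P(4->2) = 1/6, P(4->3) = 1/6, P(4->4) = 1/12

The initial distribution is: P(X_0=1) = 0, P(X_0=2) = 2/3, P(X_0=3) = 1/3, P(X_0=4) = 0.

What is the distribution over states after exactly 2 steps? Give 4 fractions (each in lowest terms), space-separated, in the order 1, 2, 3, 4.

Answer: 131/432 29/108 89/432 2/9

Derivation:
Propagating the distribution step by step (d_{t+1} = d_t * P):
d_0 = (1=0, 2=2/3, 3=1/3, 4=0)
  d_1[1] = 0*1/12 + 2/3*1/6 + 1/3*1/6 + 0*7/12 = 1/6
  d_1[2] = 0*1/3 + 2/3*1/4 + 1/3*1/2 + 0*1/6 = 1/3
  d_1[3] = 0*1/2 + 2/3*1/12 + 1/3*1/4 + 0*1/6 = 5/36
  d_1[4] = 0*1/12 + 2/3*1/2 + 1/3*1/12 + 0*1/12 = 13/36
d_1 = (1=1/6, 2=1/3, 3=5/36, 4=13/36)
  d_2[1] = 1/6*1/12 + 1/3*1/6 + 5/36*1/6 + 13/36*7/12 = 131/432
  d_2[2] = 1/6*1/3 + 1/3*1/4 + 5/36*1/2 + 13/36*1/6 = 29/108
  d_2[3] = 1/6*1/2 + 1/3*1/12 + 5/36*1/4 + 13/36*1/6 = 89/432
  d_2[4] = 1/6*1/12 + 1/3*1/2 + 5/36*1/12 + 13/36*1/12 = 2/9
d_2 = (1=131/432, 2=29/108, 3=89/432, 4=2/9)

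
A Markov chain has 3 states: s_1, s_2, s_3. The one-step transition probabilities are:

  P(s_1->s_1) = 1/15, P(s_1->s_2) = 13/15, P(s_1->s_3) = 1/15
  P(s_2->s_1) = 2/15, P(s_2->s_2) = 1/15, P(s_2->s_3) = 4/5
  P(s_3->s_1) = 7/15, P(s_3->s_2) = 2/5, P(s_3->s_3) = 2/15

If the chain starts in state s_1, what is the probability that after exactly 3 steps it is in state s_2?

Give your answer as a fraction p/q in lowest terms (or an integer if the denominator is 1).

Answer: 476/1125

Derivation:
Computing P^3 by repeated multiplication:
P^1 =
  s_1: [1/15, 13/15, 1/15]
  s_2: [2/15, 1/15, 4/5]
  s_3: [7/15, 2/5, 2/15]
P^2 =
  s_1: [34/225, 32/225, 53/75]
  s_2: [88/225, 11/25, 38/225]
  s_3: [11/75, 109/225, 83/225]
P^3 =
  s_1: [1211/3375, 476/1125, 736/3375]
  s_2: [184/1125, 1471/3375, 1352/3375]
  s_3: [832/3375, 1036/3375, 1507/3375]

(P^3)[s_1 -> s_2] = 476/1125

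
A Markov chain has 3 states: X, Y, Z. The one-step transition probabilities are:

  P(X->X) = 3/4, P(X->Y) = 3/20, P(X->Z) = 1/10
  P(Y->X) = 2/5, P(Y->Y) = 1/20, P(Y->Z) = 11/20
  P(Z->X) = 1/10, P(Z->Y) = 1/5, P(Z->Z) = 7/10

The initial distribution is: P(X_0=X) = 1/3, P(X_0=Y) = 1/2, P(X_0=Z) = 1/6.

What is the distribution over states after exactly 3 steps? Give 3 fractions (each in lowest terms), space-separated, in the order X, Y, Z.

Propagating the distribution step by step (d_{t+1} = d_t * P):
d_0 = (X=1/3, Y=1/2, Z=1/6)
  d_1[X] = 1/3*3/4 + 1/2*2/5 + 1/6*1/10 = 7/15
  d_1[Y] = 1/3*3/20 + 1/2*1/20 + 1/6*1/5 = 13/120
  d_1[Z] = 1/3*1/10 + 1/2*11/20 + 1/6*7/10 = 17/40
d_1 = (X=7/15, Y=13/120, Z=17/40)
  d_2[X] = 7/15*3/4 + 13/120*2/5 + 17/40*1/10 = 523/1200
  d_2[Y] = 7/15*3/20 + 13/120*1/20 + 17/40*1/5 = 77/480
  d_2[Z] = 7/15*1/10 + 13/120*11/20 + 17/40*7/10 = 323/800
d_2 = (X=523/1200, Y=77/480, Z=323/800)
  d_3[X] = 523/1200*3/4 + 77/480*2/5 + 323/800*1/10 = 5177/12000
  d_3[Y] = 523/1200*3/20 + 77/480*1/20 + 323/800*1/5 = 7399/48000
  d_3[Z] = 523/1200*1/10 + 77/480*11/20 + 323/800*7/10 = 6631/16000
d_3 = (X=5177/12000, Y=7399/48000, Z=6631/16000)

Answer: 5177/12000 7399/48000 6631/16000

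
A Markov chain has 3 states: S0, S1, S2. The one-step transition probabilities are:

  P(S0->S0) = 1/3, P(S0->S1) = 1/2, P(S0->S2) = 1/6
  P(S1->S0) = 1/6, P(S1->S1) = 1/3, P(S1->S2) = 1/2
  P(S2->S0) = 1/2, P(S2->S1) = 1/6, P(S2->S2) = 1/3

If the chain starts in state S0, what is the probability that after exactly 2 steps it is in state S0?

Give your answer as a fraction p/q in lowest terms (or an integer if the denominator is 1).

Answer: 5/18

Derivation:
Computing P^2 by repeated multiplication:
P^1 =
  S0: [1/3, 1/2, 1/6]
  S1: [1/6, 1/3, 1/2]
  S2: [1/2, 1/6, 1/3]
P^2 =
  S0: [5/18, 13/36, 13/36]
  S1: [13/36, 5/18, 13/36]
  S2: [13/36, 13/36, 5/18]

(P^2)[S0 -> S0] = 5/18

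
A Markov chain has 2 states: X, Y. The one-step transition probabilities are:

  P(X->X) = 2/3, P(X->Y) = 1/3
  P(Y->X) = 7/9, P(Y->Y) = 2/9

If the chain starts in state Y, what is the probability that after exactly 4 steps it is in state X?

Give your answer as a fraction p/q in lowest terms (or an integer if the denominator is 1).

Computing P^4 by repeated multiplication:
P^1 =
  X: [2/3, 1/3]
  Y: [7/9, 2/9]
P^2 =
  X: [19/27, 8/27]
  Y: [56/81, 25/81]
P^3 =
  X: [170/243, 73/243]
  Y: [511/729, 218/729]
P^4 =
  X: [1531/2187, 656/2187]
  Y: [4592/6561, 1969/6561]

(P^4)[Y -> X] = 4592/6561

Answer: 4592/6561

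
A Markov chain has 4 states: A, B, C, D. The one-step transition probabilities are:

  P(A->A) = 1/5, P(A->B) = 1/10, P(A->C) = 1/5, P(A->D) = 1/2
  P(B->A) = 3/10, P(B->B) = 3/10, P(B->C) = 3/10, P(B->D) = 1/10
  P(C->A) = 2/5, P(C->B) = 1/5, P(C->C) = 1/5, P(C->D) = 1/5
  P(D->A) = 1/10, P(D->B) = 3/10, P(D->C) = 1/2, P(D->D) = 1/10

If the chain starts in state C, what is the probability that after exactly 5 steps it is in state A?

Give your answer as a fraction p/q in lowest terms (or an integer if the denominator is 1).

Answer: 803/3125

Derivation:
Computing P^5 by repeated multiplication:
P^1 =
  A: [1/5, 1/10, 1/5, 1/2]
  B: [3/10, 3/10, 3/10, 1/10]
  C: [2/5, 1/5, 1/5, 1/5]
  D: [1/10, 3/10, 1/2, 1/10]
P^2 =
  A: [1/5, 6/25, 9/25, 1/5]
  B: [7/25, 21/100, 13/50, 1/4]
  C: [6/25, 1/5, 7/25, 7/25]
  D: [8/25, 23/100, 13/50, 19/100]
P^3 =
  A: [69/250, 28/125, 71/250, 27/125]
  B: [31/125, 109/500, 37/125, 119/500]
  C: [31/125, 28/125, 38/125, 28/125]
  D: [32/125, 21/100, 7/25, 127/500]
P^4 =
  A: [161/625, 541/2500, 359/1250, 597/2500]
  B: [643/2500, 138/625, 733/2500, 143/625]
  C: [163/625, 11/50, 181/625, 287/1250]
  D: [629/2500, 138/625, 743/2500, 144/625]
P^5 =
  A: [319/1250, 2747/12500, 1833/6250, 2897/12500]
  B: [3223/12500, 5481/25000, 1817/6250, 1161/5000]
  C: [803/3125, 684/3125, 909/3125, 729/3125]
  D: [3231/12500, 5499/25000, 182/625, 5759/25000]

(P^5)[C -> A] = 803/3125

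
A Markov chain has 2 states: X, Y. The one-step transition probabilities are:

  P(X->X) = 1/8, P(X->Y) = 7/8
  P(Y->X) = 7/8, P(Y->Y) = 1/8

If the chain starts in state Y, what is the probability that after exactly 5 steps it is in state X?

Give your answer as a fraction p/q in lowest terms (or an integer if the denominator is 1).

Computing P^5 by repeated multiplication:
P^1 =
  X: [1/8, 7/8]
  Y: [7/8, 1/8]
P^2 =
  X: [25/32, 7/32]
  Y: [7/32, 25/32]
P^3 =
  X: [37/128, 91/128]
  Y: [91/128, 37/128]
P^4 =
  X: [337/512, 175/512]
  Y: [175/512, 337/512]
P^5 =
  X: [781/2048, 1267/2048]
  Y: [1267/2048, 781/2048]

(P^5)[Y -> X] = 1267/2048

Answer: 1267/2048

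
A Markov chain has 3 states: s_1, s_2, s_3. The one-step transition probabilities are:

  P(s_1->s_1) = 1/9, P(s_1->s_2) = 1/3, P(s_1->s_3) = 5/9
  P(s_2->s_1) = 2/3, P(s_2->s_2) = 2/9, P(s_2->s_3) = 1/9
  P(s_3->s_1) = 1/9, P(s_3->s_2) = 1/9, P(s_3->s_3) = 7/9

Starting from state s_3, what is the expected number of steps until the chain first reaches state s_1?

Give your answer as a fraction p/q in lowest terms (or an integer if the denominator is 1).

Let h_i = expected steps to first reach s_1 from state i.
Boundary: h_s_1 = 0.
First-step equations for the other states:
  h_s_2 = 1 + 2/3*h_s_1 + 2/9*h_s_2 + 1/9*h_s_3
  h_s_3 = 1 + 1/9*h_s_1 + 1/9*h_s_2 + 7/9*h_s_3

Substituting h_s_1 = 0 and rearranging gives the linear system (I - Q) h = 1:
  [7/9, -1/9] . (h_s_2, h_s_3) = 1
  [-1/9, 2/9] . (h_s_2, h_s_3) = 1

Solving yields:
  h_s_2 = 27/13
  h_s_3 = 72/13

Starting state is s_3, so the expected hitting time is h_s_3 = 72/13.

Answer: 72/13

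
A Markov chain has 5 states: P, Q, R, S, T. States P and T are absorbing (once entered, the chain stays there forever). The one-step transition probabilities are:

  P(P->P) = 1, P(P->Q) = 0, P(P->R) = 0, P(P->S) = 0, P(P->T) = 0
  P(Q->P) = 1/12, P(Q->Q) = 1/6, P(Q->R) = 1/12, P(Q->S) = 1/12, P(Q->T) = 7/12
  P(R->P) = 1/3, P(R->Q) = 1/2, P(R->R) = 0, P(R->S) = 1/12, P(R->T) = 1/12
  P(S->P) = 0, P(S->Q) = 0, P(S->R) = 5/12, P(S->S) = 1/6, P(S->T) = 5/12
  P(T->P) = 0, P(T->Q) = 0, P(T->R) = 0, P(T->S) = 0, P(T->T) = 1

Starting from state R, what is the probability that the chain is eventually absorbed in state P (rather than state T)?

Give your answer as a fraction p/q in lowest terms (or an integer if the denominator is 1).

Let a_i = P(absorbed in P | start in state i).
Boundary conditions: a_P = 1, a_T = 0.
For each transient state i, a_i = sum_j P(i->j) * a_j:
  a_Q = 1/12*a_P + 1/6*a_Q + 1/12*a_R + 1/12*a_S + 7/12*a_T
  a_R = 1/3*a_P + 1/2*a_Q + 0*a_R + 1/12*a_S + 1/12*a_T
  a_S = 0*a_P + 0*a_Q + 5/12*a_R + 1/6*a_S + 5/12*a_T

Substituting a_P = 1 and a_T = 0, rearrange to (I - Q) a = r where r[i] = P(i -> P):
  [5/6, -1/12, -1/12] . (a_Q, a_R, a_S) = 1/12
  [-1/2, 1, -1/12] . (a_Q, a_R, a_S) = 1/3
  [0, -5/12, 5/6] . (a_Q, a_R, a_S) = 0

Solving yields:
  a_Q = 35/212
  a_R = 23/53
  a_S = 23/106

Starting state is R, so the absorption probability is a_R = 23/53.

Answer: 23/53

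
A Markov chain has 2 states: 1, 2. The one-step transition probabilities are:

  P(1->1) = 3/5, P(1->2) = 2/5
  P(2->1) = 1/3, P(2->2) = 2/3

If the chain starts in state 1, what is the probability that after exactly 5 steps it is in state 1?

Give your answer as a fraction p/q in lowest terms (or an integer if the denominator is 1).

Answer: 115243/253125

Derivation:
Computing P^5 by repeated multiplication:
P^1 =
  1: [3/5, 2/5]
  2: [1/3, 2/3]
P^2 =
  1: [37/75, 38/75]
  2: [19/45, 26/45]
P^3 =
  1: [523/1125, 602/1125]
  2: [301/675, 374/675]
P^4 =
  1: [7717/16875, 9158/16875]
  2: [4579/10125, 5546/10125]
P^5 =
  1: [115243/253125, 137882/253125]
  2: [68941/151875, 82934/151875]

(P^5)[1 -> 1] = 115243/253125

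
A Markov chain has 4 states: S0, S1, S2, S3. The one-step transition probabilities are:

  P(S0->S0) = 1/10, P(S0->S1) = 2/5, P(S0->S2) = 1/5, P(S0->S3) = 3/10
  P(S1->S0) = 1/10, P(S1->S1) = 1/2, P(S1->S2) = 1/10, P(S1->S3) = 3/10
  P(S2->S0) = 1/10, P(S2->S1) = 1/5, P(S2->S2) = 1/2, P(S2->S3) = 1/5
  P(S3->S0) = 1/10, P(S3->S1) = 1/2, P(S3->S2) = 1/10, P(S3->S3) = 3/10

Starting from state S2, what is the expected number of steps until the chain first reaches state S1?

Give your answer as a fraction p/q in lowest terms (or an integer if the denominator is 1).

Answer: 100/29

Derivation:
Let h_i = expected steps to first reach S1 from state i.
Boundary: h_S1 = 0.
First-step equations for the other states:
  h_S0 = 1 + 1/10*h_S0 + 2/5*h_S1 + 1/5*h_S2 + 3/10*h_S3
  h_S2 = 1 + 1/10*h_S0 + 1/5*h_S1 + 1/2*h_S2 + 1/5*h_S3
  h_S3 = 1 + 1/10*h_S0 + 1/2*h_S1 + 1/10*h_S2 + 3/10*h_S3

Substituting h_S1 = 0 and rearranging gives the linear system (I - Q) h = 1:
  [9/10, -1/5, -3/10] . (h_S0, h_S2, h_S3) = 1
  [-1/10, 1/2, -1/5] . (h_S0, h_S2, h_S3) = 1
  [-1/10, -1/10, 7/10] . (h_S0, h_S2, h_S3) = 1

Solving yields:
  h_S0 = 230/87
  h_S2 = 100/29
  h_S3 = 200/87

Starting state is S2, so the expected hitting time is h_S2 = 100/29.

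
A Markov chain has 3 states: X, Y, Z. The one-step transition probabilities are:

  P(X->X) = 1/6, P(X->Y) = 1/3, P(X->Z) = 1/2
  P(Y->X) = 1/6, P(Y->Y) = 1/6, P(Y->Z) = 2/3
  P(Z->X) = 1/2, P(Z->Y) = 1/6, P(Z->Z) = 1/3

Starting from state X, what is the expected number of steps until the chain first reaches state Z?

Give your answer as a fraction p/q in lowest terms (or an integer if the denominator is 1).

Answer: 42/23

Derivation:
Let h_i = expected steps to first reach Z from state i.
Boundary: h_Z = 0.
First-step equations for the other states:
  h_X = 1 + 1/6*h_X + 1/3*h_Y + 1/2*h_Z
  h_Y = 1 + 1/6*h_X + 1/6*h_Y + 2/3*h_Z

Substituting h_Z = 0 and rearranging gives the linear system (I - Q) h = 1:
  [5/6, -1/3] . (h_X, h_Y) = 1
  [-1/6, 5/6] . (h_X, h_Y) = 1

Solving yields:
  h_X = 42/23
  h_Y = 36/23

Starting state is X, so the expected hitting time is h_X = 42/23.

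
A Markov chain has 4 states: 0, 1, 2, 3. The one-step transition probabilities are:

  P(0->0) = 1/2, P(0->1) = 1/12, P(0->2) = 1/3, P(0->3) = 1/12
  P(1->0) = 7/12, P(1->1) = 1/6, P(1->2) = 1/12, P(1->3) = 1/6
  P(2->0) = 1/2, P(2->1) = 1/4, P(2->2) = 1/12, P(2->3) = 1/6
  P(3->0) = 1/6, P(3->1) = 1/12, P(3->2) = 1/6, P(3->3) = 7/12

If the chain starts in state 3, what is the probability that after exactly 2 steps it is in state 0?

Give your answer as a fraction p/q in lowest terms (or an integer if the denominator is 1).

Computing P^2 by repeated multiplication:
P^1 =
  0: [1/2, 1/12, 1/3, 1/12]
  1: [7/12, 1/6, 1/12, 1/6]
  2: [1/2, 1/4, 1/12, 1/6]
  3: [1/6, 1/12, 1/6, 7/12]
P^2 =
  0: [23/48, 7/48, 31/144, 23/144]
  1: [11/24, 1/9, 35/144, 3/16]
  2: [67/144, 17/144, 2/9, 7/36]
  3: [5/16, 17/144, 25/144, 19/48]

(P^2)[3 -> 0] = 5/16

Answer: 5/16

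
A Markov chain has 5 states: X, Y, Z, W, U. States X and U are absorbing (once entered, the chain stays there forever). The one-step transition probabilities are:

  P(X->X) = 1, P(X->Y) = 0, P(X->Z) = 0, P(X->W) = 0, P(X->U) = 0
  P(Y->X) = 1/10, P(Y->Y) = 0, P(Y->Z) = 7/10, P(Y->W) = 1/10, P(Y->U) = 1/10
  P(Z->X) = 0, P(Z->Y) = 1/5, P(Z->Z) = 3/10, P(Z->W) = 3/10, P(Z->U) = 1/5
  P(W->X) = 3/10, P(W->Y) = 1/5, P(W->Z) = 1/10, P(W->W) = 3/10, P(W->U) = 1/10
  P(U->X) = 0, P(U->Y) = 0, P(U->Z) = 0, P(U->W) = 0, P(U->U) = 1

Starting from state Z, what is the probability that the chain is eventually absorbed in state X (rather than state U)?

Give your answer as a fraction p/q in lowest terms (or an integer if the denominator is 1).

Let a_i = P(absorbed in X | start in state i).
Boundary conditions: a_X = 1, a_U = 0.
For each transient state i, a_i = sum_j P(i->j) * a_j:
  a_Y = 1/10*a_X + 0*a_Y + 7/10*a_Z + 1/10*a_W + 1/10*a_U
  a_Z = 0*a_X + 1/5*a_Y + 3/10*a_Z + 3/10*a_W + 1/5*a_U
  a_W = 3/10*a_X + 1/5*a_Y + 1/10*a_Z + 3/10*a_W + 1/10*a_U

Substituting a_X = 1 and a_U = 0, rearrange to (I - Q) a = r where r[i] = P(i -> X):
  [1, -7/10, -1/10] . (a_Y, a_Z, a_W) = 1/10
  [-1/5, 7/10, -3/10] . (a_Y, a_Z, a_W) = 0
  [-1/5, -1/10, 7/10] . (a_Y, a_Z, a_W) = 3/10

Solving yields:
  a_Y = 65/152
  a_Z = 29/76
  a_W = 23/38

Starting state is Z, so the absorption probability is a_Z = 29/76.

Answer: 29/76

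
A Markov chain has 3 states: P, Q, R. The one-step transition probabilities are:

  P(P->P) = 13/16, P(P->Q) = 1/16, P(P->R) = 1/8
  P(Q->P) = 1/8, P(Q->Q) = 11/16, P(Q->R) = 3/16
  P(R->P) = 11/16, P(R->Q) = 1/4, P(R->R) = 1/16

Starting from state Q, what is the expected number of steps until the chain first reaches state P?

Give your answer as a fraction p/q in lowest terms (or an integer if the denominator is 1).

Let h_i = expected steps to first reach P from state i.
Boundary: h_P = 0.
First-step equations for the other states:
  h_Q = 1 + 1/8*h_P + 11/16*h_Q + 3/16*h_R
  h_R = 1 + 11/16*h_P + 1/4*h_Q + 1/16*h_R

Substituting h_P = 0 and rearranging gives the linear system (I - Q) h = 1:
  [5/16, -3/16] . (h_Q, h_R) = 1
  [-1/4, 15/16] . (h_Q, h_R) = 1

Solving yields:
  h_Q = 32/7
  h_R = 16/7

Starting state is Q, so the expected hitting time is h_Q = 32/7.

Answer: 32/7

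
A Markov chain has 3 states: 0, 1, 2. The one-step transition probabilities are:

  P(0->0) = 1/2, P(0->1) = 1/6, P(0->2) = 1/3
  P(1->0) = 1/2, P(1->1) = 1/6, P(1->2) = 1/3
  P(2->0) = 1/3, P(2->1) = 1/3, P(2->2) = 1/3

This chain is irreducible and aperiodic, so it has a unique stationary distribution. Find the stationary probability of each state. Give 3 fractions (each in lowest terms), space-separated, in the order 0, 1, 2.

Answer: 4/9 2/9 1/3

Derivation:
The stationary distribution satisfies pi = pi * P, i.e.:
  pi_0 = 1/2*pi_0 + 1/2*pi_1 + 1/3*pi_2
  pi_1 = 1/6*pi_0 + 1/6*pi_1 + 1/3*pi_2
  pi_2 = 1/3*pi_0 + 1/3*pi_1 + 1/3*pi_2
with normalization: pi_0 + pi_1 + pi_2 = 1.

Using the first 2 balance equations plus normalization, the linear system A*pi = b is:
  [-1/2, 1/2, 1/3] . pi = 0
  [1/6, -5/6, 1/3] . pi = 0
  [1, 1, 1] . pi = 1

Solving yields:
  pi_0 = 4/9
  pi_1 = 2/9
  pi_2 = 1/3

Verification (pi * P):
  4/9*1/2 + 2/9*1/2 + 1/3*1/3 = 4/9 = pi_0  (ok)
  4/9*1/6 + 2/9*1/6 + 1/3*1/3 = 2/9 = pi_1  (ok)
  4/9*1/3 + 2/9*1/3 + 1/3*1/3 = 1/3 = pi_2  (ok)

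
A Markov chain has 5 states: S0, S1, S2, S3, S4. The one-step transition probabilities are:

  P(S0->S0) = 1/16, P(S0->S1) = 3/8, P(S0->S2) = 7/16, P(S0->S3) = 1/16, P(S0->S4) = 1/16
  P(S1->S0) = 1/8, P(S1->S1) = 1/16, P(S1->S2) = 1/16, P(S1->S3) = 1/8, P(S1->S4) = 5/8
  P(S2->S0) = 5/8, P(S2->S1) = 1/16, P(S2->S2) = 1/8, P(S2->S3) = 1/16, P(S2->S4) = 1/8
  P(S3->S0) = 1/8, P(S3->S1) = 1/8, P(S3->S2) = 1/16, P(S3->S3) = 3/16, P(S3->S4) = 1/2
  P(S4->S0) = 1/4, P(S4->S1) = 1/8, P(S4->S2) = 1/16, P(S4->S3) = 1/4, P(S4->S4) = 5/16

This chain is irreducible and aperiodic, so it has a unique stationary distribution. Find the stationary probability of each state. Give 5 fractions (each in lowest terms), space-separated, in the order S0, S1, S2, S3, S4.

The stationary distribution satisfies pi = pi * P, i.e.:
  pi_S0 = 1/16*pi_S0 + 1/8*pi_S1 + 5/8*pi_S2 + 1/8*pi_S3 + 1/4*pi_S4
  pi_S1 = 3/8*pi_S0 + 1/16*pi_S1 + 1/16*pi_S2 + 1/8*pi_S3 + 1/8*pi_S4
  pi_S2 = 7/16*pi_S0 + 1/16*pi_S1 + 1/8*pi_S2 + 1/16*pi_S3 + 1/16*pi_S4
  pi_S3 = 1/16*pi_S0 + 1/8*pi_S1 + 1/16*pi_S2 + 3/16*pi_S3 + 1/4*pi_S4
  pi_S4 = 1/16*pi_S0 + 5/8*pi_S1 + 1/8*pi_S2 + 1/2*pi_S3 + 5/16*pi_S4
with normalization: pi_S0 + pi_S1 + pi_S2 + pi_S3 + pi_S4 = 1.

Using the first 4 balance equations plus normalization, the linear system A*pi = b is:
  [-15/16, 1/8, 5/8, 1/8, 1/4] . pi = 0
  [3/8, -15/16, 1/16, 1/8, 1/8] . pi = 0
  [7/16, 1/16, -7/8, 1/16, 1/16] . pi = 0
  [1/16, 1/8, 1/16, -13/16, 1/4] . pi = 0
  [1, 1, 1, 1, 1] . pi = 1

Solving yields:
  pi_S0 = 5422/23813
  pi_S1 = 11569/71439
  pi_S2 = 11269/71439
  pi_S3 = 10589/71439
  pi_S4 = 21746/71439

Verification (pi * P):
  5422/23813*1/16 + 11569/71439*1/8 + 11269/71439*5/8 + 10589/71439*1/8 + 21746/71439*1/4 = 5422/23813 = pi_S0  (ok)
  5422/23813*3/8 + 11569/71439*1/16 + 11269/71439*1/16 + 10589/71439*1/8 + 21746/71439*1/8 = 11569/71439 = pi_S1  (ok)
  5422/23813*7/16 + 11569/71439*1/16 + 11269/71439*1/8 + 10589/71439*1/16 + 21746/71439*1/16 = 11269/71439 = pi_S2  (ok)
  5422/23813*1/16 + 11569/71439*1/8 + 11269/71439*1/16 + 10589/71439*3/16 + 21746/71439*1/4 = 10589/71439 = pi_S3  (ok)
  5422/23813*1/16 + 11569/71439*5/8 + 11269/71439*1/8 + 10589/71439*1/2 + 21746/71439*5/16 = 21746/71439 = pi_S4  (ok)

Answer: 5422/23813 11569/71439 11269/71439 10589/71439 21746/71439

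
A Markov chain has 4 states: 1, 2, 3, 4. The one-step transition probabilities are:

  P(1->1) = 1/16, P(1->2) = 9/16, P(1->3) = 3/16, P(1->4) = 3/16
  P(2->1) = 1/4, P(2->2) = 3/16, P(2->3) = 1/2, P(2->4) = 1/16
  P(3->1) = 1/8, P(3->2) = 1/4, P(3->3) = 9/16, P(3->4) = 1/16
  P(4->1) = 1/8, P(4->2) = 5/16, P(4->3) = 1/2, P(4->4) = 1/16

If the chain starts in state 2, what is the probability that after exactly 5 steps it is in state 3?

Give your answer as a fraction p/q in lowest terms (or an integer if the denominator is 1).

Computing P^5 by repeated multiplication:
P^1 =
  1: [1/16, 9/16, 3/16, 3/16]
  2: [1/4, 3/16, 1/2, 1/16]
  3: [1/8, 1/4, 9/16, 1/16]
  4: [1/8, 5/16, 1/2, 1/16]
P^2 =
  1: [49/256, 63/256, 63/128, 9/128]
  2: [17/128, 41/128, 29/64, 3/32]
  3: [19/128, 71/256, 127/256, 5/64]
  4: [5/32, 35/128, 63/128, 5/64]
P^3 =
  1: [589/4096, 153/512, 1929/4096, 177/2048]
  2: [321/2048, 71/256, 997/2048, 81/1024]
  3: [77/512, 1163/4096, 1985/4096, 83/1024]
  4: [153/1024, 587/2048, 987/2048, 21/256]
P^4 =
  1: [10051/65536, 18459/65536, 3969/8192, 2637/32768]
  2: [4911/32768, 9391/32768, 493/1024, 1345/16384]
  3: [4951/32768, 18633/65536, 31673/65536, 333/4096]
  4: [1241/8192, 9303/32768, 15841/32768, 665/8192]
P^5 =
  1: [157939/1048576, 149607/524288, 505785/1048576, 42819/524288]
  2: [79407/524288, 74463/262144, 253365/524288, 21295/262144]
  3: [39609/262144, 298349/1048576, 506451/1048576, 21335/262144]
  4: [39589/262144, 149249/524288, 253165/524288, 5337/65536]

(P^5)[2 -> 3] = 253365/524288

Answer: 253365/524288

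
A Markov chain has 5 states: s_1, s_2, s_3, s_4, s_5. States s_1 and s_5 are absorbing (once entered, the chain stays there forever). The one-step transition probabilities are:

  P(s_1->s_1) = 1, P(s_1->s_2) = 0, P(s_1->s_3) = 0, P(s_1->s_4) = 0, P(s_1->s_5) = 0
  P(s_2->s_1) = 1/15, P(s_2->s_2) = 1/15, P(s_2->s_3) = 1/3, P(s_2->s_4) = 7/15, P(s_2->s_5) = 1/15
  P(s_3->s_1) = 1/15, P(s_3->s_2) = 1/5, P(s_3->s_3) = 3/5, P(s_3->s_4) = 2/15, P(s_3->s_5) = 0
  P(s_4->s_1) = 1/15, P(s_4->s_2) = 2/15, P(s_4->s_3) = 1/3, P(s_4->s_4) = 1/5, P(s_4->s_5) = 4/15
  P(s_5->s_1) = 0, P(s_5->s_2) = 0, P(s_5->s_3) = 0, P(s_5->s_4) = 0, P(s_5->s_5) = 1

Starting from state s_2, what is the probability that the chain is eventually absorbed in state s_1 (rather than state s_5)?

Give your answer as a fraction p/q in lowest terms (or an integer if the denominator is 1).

Answer: 209/479

Derivation:
Let a_i = P(absorbed in s_1 | start in state i).
Boundary conditions: a_s_1 = 1, a_s_5 = 0.
For each transient state i, a_i = sum_j P(i->j) * a_j:
  a_s_2 = 1/15*a_s_1 + 1/15*a_s_2 + 1/3*a_s_3 + 7/15*a_s_4 + 1/15*a_s_5
  a_s_3 = 1/15*a_s_1 + 1/5*a_s_2 + 3/5*a_s_3 + 2/15*a_s_4 + 0*a_s_5
  a_s_4 = 1/15*a_s_1 + 2/15*a_s_2 + 1/3*a_s_3 + 1/5*a_s_4 + 4/15*a_s_5

Substituting a_s_1 = 1 and a_s_5 = 0, rearrange to (I - Q) a = r where r[i] = P(i -> s_1):
  [14/15, -1/3, -7/15] . (a_s_2, a_s_3, a_s_4) = 1/15
  [-1/5, 2/5, -2/15] . (a_s_2, a_s_3, a_s_4) = 1/15
  [-2/15, -1/3, 4/5] . (a_s_2, a_s_3, a_s_4) = 1/15

Solving yields:
  a_s_2 = 209/479
  a_s_3 = 243/479
  a_s_4 = 176/479

Starting state is s_2, so the absorption probability is a_s_2 = 209/479.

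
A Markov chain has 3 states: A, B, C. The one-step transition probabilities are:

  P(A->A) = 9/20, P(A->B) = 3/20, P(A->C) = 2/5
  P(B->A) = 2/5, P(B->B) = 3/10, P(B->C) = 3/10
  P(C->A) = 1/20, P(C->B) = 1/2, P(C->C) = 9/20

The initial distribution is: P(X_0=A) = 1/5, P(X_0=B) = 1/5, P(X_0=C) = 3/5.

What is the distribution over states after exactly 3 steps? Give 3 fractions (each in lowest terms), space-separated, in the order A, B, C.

Answer: 1399/5000 13453/40000 3071/8000

Derivation:
Propagating the distribution step by step (d_{t+1} = d_t * P):
d_0 = (A=1/5, B=1/5, C=3/5)
  d_1[A] = 1/5*9/20 + 1/5*2/5 + 3/5*1/20 = 1/5
  d_1[B] = 1/5*3/20 + 1/5*3/10 + 3/5*1/2 = 39/100
  d_1[C] = 1/5*2/5 + 1/5*3/10 + 3/5*9/20 = 41/100
d_1 = (A=1/5, B=39/100, C=41/100)
  d_2[A] = 1/5*9/20 + 39/100*2/5 + 41/100*1/20 = 533/2000
  d_2[B] = 1/5*3/20 + 39/100*3/10 + 41/100*1/2 = 44/125
  d_2[C] = 1/5*2/5 + 39/100*3/10 + 41/100*9/20 = 763/2000
d_2 = (A=533/2000, B=44/125, C=763/2000)
  d_3[A] = 533/2000*9/20 + 44/125*2/5 + 763/2000*1/20 = 1399/5000
  d_3[B] = 533/2000*3/20 + 44/125*3/10 + 763/2000*1/2 = 13453/40000
  d_3[C] = 533/2000*2/5 + 44/125*3/10 + 763/2000*9/20 = 3071/8000
d_3 = (A=1399/5000, B=13453/40000, C=3071/8000)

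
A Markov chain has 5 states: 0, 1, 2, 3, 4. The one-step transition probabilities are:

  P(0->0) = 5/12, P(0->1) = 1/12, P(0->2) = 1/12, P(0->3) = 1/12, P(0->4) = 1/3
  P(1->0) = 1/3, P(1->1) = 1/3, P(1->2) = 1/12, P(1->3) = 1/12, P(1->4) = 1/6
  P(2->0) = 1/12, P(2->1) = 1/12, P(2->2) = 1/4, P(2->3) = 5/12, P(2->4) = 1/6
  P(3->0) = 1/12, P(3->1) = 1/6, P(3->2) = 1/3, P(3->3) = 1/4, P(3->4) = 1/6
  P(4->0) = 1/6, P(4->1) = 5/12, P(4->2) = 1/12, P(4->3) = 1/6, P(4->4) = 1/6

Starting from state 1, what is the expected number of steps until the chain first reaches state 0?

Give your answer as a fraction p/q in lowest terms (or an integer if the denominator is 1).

Answer: 6336/1411

Derivation:
Let h_i = expected steps to first reach 0 from state i.
Boundary: h_0 = 0.
First-step equations for the other states:
  h_1 = 1 + 1/3*h_0 + 1/3*h_1 + 1/12*h_2 + 1/12*h_3 + 1/6*h_4
  h_2 = 1 + 1/12*h_0 + 1/12*h_1 + 1/4*h_2 + 5/12*h_3 + 1/6*h_4
  h_3 = 1 + 1/12*h_0 + 1/6*h_1 + 1/3*h_2 + 1/4*h_3 + 1/6*h_4
  h_4 = 1 + 1/6*h_0 + 5/12*h_1 + 1/12*h_2 + 1/6*h_3 + 1/6*h_4

Substituting h_0 = 0 and rearranging gives the linear system (I - Q) h = 1:
  [2/3, -1/12, -1/12, -1/6] . (h_1, h_2, h_3, h_4) = 1
  [-1/12, 3/4, -5/12, -1/6] . (h_1, h_2, h_3, h_4) = 1
  [-1/6, -1/3, 3/4, -1/6] . (h_1, h_2, h_3, h_4) = 1
  [-5/12, -1/12, -1/6, 5/6] . (h_1, h_2, h_3, h_4) = 1

Solving yields:
  h_1 = 6336/1411
  h_2 = 9360/1411
  h_3 = 9144/1411
  h_4 = 7626/1411

Starting state is 1, so the expected hitting time is h_1 = 6336/1411.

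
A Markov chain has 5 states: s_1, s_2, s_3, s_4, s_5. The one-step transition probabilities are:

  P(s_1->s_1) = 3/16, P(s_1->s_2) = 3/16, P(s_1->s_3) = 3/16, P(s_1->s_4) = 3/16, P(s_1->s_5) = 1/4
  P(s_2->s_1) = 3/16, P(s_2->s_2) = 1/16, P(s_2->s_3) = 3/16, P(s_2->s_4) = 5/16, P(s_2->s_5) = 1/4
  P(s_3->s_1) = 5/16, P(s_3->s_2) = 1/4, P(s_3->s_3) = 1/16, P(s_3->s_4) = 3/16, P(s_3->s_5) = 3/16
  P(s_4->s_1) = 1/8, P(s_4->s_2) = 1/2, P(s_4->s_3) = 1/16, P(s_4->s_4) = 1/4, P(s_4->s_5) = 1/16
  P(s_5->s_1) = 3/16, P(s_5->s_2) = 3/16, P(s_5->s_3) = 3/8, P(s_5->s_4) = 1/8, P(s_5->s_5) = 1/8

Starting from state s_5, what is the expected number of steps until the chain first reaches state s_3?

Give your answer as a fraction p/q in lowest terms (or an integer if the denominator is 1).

Let h_i = expected steps to first reach s_3 from state i.
Boundary: h_s_3 = 0.
First-step equations for the other states:
  h_s_1 = 1 + 3/16*h_s_1 + 3/16*h_s_2 + 3/16*h_s_3 + 3/16*h_s_4 + 1/4*h_s_5
  h_s_2 = 1 + 3/16*h_s_1 + 1/16*h_s_2 + 3/16*h_s_3 + 5/16*h_s_4 + 1/4*h_s_5
  h_s_4 = 1 + 1/8*h_s_1 + 1/2*h_s_2 + 1/16*h_s_3 + 1/4*h_s_4 + 1/16*h_s_5
  h_s_5 = 1 + 3/16*h_s_1 + 3/16*h_s_2 + 3/8*h_s_3 + 1/8*h_s_4 + 1/8*h_s_5

Substituting h_s_3 = 0 and rearranging gives the linear system (I - Q) h = 1:
  [13/16, -3/16, -3/16, -1/4] . (h_s_1, h_s_2, h_s_4, h_s_5) = 1
  [-3/16, 15/16, -5/16, -1/4] . (h_s_1, h_s_2, h_s_4, h_s_5) = 1
  [-1/8, -1/2, 3/4, -1/16] . (h_s_1, h_s_2, h_s_4, h_s_5) = 1
  [-3/16, -3/16, -1/8, 7/8] . (h_s_1, h_s_2, h_s_4, h_s_5) = 1

Solving yields:
  h_s_1 = 12336/2407
  h_s_2 = 12576/2407
  h_s_4 = 14496/2407
  h_s_5 = 10160/2407

Starting state is s_5, so the expected hitting time is h_s_5 = 10160/2407.

Answer: 10160/2407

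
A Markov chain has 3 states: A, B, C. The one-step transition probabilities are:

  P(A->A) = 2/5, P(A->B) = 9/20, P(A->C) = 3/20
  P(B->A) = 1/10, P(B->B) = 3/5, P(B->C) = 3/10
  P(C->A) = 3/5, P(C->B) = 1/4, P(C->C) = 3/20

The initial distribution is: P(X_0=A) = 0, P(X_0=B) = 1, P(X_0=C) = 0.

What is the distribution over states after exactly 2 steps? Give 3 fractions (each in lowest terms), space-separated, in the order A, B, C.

Answer: 7/25 12/25 6/25

Derivation:
Propagating the distribution step by step (d_{t+1} = d_t * P):
d_0 = (A=0, B=1, C=0)
  d_1[A] = 0*2/5 + 1*1/10 + 0*3/5 = 1/10
  d_1[B] = 0*9/20 + 1*3/5 + 0*1/4 = 3/5
  d_1[C] = 0*3/20 + 1*3/10 + 0*3/20 = 3/10
d_1 = (A=1/10, B=3/5, C=3/10)
  d_2[A] = 1/10*2/5 + 3/5*1/10 + 3/10*3/5 = 7/25
  d_2[B] = 1/10*9/20 + 3/5*3/5 + 3/10*1/4 = 12/25
  d_2[C] = 1/10*3/20 + 3/5*3/10 + 3/10*3/20 = 6/25
d_2 = (A=7/25, B=12/25, C=6/25)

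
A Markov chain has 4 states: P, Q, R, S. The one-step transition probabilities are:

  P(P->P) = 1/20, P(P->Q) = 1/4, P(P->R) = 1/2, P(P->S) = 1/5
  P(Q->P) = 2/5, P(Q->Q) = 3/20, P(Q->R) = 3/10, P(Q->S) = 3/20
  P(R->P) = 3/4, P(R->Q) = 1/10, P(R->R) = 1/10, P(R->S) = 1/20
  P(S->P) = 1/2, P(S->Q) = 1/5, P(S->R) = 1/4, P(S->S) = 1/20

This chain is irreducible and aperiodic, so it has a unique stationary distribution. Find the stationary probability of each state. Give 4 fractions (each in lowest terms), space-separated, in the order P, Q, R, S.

Answer: 5231/13561 2433/13561 4191/13561 1706/13561

Derivation:
The stationary distribution satisfies pi = pi * P, i.e.:
  pi_P = 1/20*pi_P + 2/5*pi_Q + 3/4*pi_R + 1/2*pi_S
  pi_Q = 1/4*pi_P + 3/20*pi_Q + 1/10*pi_R + 1/5*pi_S
  pi_R = 1/2*pi_P + 3/10*pi_Q + 1/10*pi_R + 1/4*pi_S
  pi_S = 1/5*pi_P + 3/20*pi_Q + 1/20*pi_R + 1/20*pi_S
with normalization: pi_P + pi_Q + pi_R + pi_S = 1.

Using the first 3 balance equations plus normalization, the linear system A*pi = b is:
  [-19/20, 2/5, 3/4, 1/2] . pi = 0
  [1/4, -17/20, 1/10, 1/5] . pi = 0
  [1/2, 3/10, -9/10, 1/4] . pi = 0
  [1, 1, 1, 1] . pi = 1

Solving yields:
  pi_P = 5231/13561
  pi_Q = 2433/13561
  pi_R = 4191/13561
  pi_S = 1706/13561

Verification (pi * P):
  5231/13561*1/20 + 2433/13561*2/5 + 4191/13561*3/4 + 1706/13561*1/2 = 5231/13561 = pi_P  (ok)
  5231/13561*1/4 + 2433/13561*3/20 + 4191/13561*1/10 + 1706/13561*1/5 = 2433/13561 = pi_Q  (ok)
  5231/13561*1/2 + 2433/13561*3/10 + 4191/13561*1/10 + 1706/13561*1/4 = 4191/13561 = pi_R  (ok)
  5231/13561*1/5 + 2433/13561*3/20 + 4191/13561*1/20 + 1706/13561*1/20 = 1706/13561 = pi_S  (ok)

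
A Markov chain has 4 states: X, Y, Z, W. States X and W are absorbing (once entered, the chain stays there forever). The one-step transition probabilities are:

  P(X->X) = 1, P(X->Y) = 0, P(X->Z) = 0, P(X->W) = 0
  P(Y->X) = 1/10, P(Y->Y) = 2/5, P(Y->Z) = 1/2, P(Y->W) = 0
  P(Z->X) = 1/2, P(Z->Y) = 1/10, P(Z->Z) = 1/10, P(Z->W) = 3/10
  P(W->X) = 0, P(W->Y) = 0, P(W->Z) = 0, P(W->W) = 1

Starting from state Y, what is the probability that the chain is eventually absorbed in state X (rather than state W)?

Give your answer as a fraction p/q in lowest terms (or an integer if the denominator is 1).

Answer: 34/49

Derivation:
Let a_i = P(absorbed in X | start in state i).
Boundary conditions: a_X = 1, a_W = 0.
For each transient state i, a_i = sum_j P(i->j) * a_j:
  a_Y = 1/10*a_X + 2/5*a_Y + 1/2*a_Z + 0*a_W
  a_Z = 1/2*a_X + 1/10*a_Y + 1/10*a_Z + 3/10*a_W

Substituting a_X = 1 and a_W = 0, rearrange to (I - Q) a = r where r[i] = P(i -> X):
  [3/5, -1/2] . (a_Y, a_Z) = 1/10
  [-1/10, 9/10] . (a_Y, a_Z) = 1/2

Solving yields:
  a_Y = 34/49
  a_Z = 31/49

Starting state is Y, so the absorption probability is a_Y = 34/49.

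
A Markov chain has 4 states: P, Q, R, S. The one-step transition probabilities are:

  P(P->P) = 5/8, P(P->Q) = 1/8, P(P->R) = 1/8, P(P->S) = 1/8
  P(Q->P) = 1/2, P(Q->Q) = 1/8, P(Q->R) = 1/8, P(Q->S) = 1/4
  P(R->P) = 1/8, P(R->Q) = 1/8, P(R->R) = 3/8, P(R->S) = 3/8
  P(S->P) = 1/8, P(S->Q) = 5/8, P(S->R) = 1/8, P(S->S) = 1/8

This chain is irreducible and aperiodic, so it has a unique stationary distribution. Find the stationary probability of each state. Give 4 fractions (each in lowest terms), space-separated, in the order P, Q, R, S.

Answer: 5/12 2/9 1/6 7/36

Derivation:
The stationary distribution satisfies pi = pi * P, i.e.:
  pi_P = 5/8*pi_P + 1/2*pi_Q + 1/8*pi_R + 1/8*pi_S
  pi_Q = 1/8*pi_P + 1/8*pi_Q + 1/8*pi_R + 5/8*pi_S
  pi_R = 1/8*pi_P + 1/8*pi_Q + 3/8*pi_R + 1/8*pi_S
  pi_S = 1/8*pi_P + 1/4*pi_Q + 3/8*pi_R + 1/8*pi_S
with normalization: pi_P + pi_Q + pi_R + pi_S = 1.

Using the first 3 balance equations plus normalization, the linear system A*pi = b is:
  [-3/8, 1/2, 1/8, 1/8] . pi = 0
  [1/8, -7/8, 1/8, 5/8] . pi = 0
  [1/8, 1/8, -5/8, 1/8] . pi = 0
  [1, 1, 1, 1] . pi = 1

Solving yields:
  pi_P = 5/12
  pi_Q = 2/9
  pi_R = 1/6
  pi_S = 7/36

Verification (pi * P):
  5/12*5/8 + 2/9*1/2 + 1/6*1/8 + 7/36*1/8 = 5/12 = pi_P  (ok)
  5/12*1/8 + 2/9*1/8 + 1/6*1/8 + 7/36*5/8 = 2/9 = pi_Q  (ok)
  5/12*1/8 + 2/9*1/8 + 1/6*3/8 + 7/36*1/8 = 1/6 = pi_R  (ok)
  5/12*1/8 + 2/9*1/4 + 1/6*3/8 + 7/36*1/8 = 7/36 = pi_S  (ok)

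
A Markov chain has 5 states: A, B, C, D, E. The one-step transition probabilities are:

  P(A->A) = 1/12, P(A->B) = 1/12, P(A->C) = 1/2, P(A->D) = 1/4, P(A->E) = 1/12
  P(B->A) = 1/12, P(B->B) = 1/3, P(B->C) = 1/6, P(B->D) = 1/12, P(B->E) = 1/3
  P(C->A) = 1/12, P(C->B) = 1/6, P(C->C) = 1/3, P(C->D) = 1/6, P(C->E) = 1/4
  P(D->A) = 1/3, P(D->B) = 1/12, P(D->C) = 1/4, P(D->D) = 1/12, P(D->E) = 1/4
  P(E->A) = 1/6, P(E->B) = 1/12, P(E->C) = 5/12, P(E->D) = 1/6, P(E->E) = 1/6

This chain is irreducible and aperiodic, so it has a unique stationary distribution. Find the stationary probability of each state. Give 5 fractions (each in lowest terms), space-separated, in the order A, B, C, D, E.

Answer: 1409/10063 2991/20126 6793/20126 3083/20126 4441/20126

Derivation:
The stationary distribution satisfies pi = pi * P, i.e.:
  pi_A = 1/12*pi_A + 1/12*pi_B + 1/12*pi_C + 1/3*pi_D + 1/6*pi_E
  pi_B = 1/12*pi_A + 1/3*pi_B + 1/6*pi_C + 1/12*pi_D + 1/12*pi_E
  pi_C = 1/2*pi_A + 1/6*pi_B + 1/3*pi_C + 1/4*pi_D + 5/12*pi_E
  pi_D = 1/4*pi_A + 1/12*pi_B + 1/6*pi_C + 1/12*pi_D + 1/6*pi_E
  pi_E = 1/12*pi_A + 1/3*pi_B + 1/4*pi_C + 1/4*pi_D + 1/6*pi_E
with normalization: pi_A + pi_B + pi_C + pi_D + pi_E = 1.

Using the first 4 balance equations plus normalization, the linear system A*pi = b is:
  [-11/12, 1/12, 1/12, 1/3, 1/6] . pi = 0
  [1/12, -2/3, 1/6, 1/12, 1/12] . pi = 0
  [1/2, 1/6, -2/3, 1/4, 5/12] . pi = 0
  [1/4, 1/12, 1/6, -11/12, 1/6] . pi = 0
  [1, 1, 1, 1, 1] . pi = 1

Solving yields:
  pi_A = 1409/10063
  pi_B = 2991/20126
  pi_C = 6793/20126
  pi_D = 3083/20126
  pi_E = 4441/20126

Verification (pi * P):
  1409/10063*1/12 + 2991/20126*1/12 + 6793/20126*1/12 + 3083/20126*1/3 + 4441/20126*1/6 = 1409/10063 = pi_A  (ok)
  1409/10063*1/12 + 2991/20126*1/3 + 6793/20126*1/6 + 3083/20126*1/12 + 4441/20126*1/12 = 2991/20126 = pi_B  (ok)
  1409/10063*1/2 + 2991/20126*1/6 + 6793/20126*1/3 + 3083/20126*1/4 + 4441/20126*5/12 = 6793/20126 = pi_C  (ok)
  1409/10063*1/4 + 2991/20126*1/12 + 6793/20126*1/6 + 3083/20126*1/12 + 4441/20126*1/6 = 3083/20126 = pi_D  (ok)
  1409/10063*1/12 + 2991/20126*1/3 + 6793/20126*1/4 + 3083/20126*1/4 + 4441/20126*1/6 = 4441/20126 = pi_E  (ok)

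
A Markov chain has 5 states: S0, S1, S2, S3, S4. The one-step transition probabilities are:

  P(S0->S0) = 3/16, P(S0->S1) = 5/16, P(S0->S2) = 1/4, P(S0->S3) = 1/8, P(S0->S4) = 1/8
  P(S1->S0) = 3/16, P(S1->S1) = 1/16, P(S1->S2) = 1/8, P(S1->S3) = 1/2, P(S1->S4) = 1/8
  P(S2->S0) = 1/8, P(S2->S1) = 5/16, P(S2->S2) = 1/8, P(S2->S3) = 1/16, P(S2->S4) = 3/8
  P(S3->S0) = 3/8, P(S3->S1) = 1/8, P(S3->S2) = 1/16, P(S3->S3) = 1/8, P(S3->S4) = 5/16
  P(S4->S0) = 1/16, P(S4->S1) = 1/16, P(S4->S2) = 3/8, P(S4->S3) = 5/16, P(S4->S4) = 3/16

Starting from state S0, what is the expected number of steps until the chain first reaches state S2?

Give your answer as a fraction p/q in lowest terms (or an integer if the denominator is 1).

Answer: 1654/343

Derivation:
Let h_i = expected steps to first reach S2 from state i.
Boundary: h_S2 = 0.
First-step equations for the other states:
  h_S0 = 1 + 3/16*h_S0 + 5/16*h_S1 + 1/4*h_S2 + 1/8*h_S3 + 1/8*h_S4
  h_S1 = 1 + 3/16*h_S0 + 1/16*h_S1 + 1/8*h_S2 + 1/2*h_S3 + 1/8*h_S4
  h_S3 = 1 + 3/8*h_S0 + 1/8*h_S1 + 1/16*h_S2 + 1/8*h_S3 + 5/16*h_S4
  h_S4 = 1 + 1/16*h_S0 + 1/16*h_S1 + 3/8*h_S2 + 5/16*h_S3 + 3/16*h_S4

Substituting h_S2 = 0 and rearranging gives the linear system (I - Q) h = 1:
  [13/16, -5/16, -1/8, -1/8] . (h_S0, h_S1, h_S3, h_S4) = 1
  [-3/16, 15/16, -1/2, -1/8] . (h_S0, h_S1, h_S3, h_S4) = 1
  [-3/8, -1/8, 7/8, -5/16] . (h_S0, h_S1, h_S3, h_S4) = 1
  [-1/16, -1/16, -5/16, 13/16] . (h_S0, h_S1, h_S3, h_S4) = 1

Solving yields:
  h_S0 = 1654/343
  h_S1 = 1886/343
  h_S3 = 268/49
  h_S4 = 1416/343

Starting state is S0, so the expected hitting time is h_S0 = 1654/343.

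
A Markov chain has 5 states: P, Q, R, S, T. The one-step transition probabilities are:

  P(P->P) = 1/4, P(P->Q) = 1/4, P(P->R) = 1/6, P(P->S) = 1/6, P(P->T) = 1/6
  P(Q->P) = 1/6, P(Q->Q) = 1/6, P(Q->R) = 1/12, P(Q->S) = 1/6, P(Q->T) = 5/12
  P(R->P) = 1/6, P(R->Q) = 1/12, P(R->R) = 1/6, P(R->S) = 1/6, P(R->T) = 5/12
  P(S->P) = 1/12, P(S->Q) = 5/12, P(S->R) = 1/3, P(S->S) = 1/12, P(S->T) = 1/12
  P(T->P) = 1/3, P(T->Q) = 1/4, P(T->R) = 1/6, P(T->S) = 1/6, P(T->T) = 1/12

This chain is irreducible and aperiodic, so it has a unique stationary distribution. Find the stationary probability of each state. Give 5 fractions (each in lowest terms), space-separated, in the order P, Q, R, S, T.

The stationary distribution satisfies pi = pi * P, i.e.:
  pi_P = 1/4*pi_P + 1/6*pi_Q + 1/6*pi_R + 1/12*pi_S + 1/3*pi_T
  pi_Q = 1/4*pi_P + 1/6*pi_Q + 1/12*pi_R + 5/12*pi_S + 1/4*pi_T
  pi_R = 1/6*pi_P + 1/12*pi_Q + 1/6*pi_R + 1/3*pi_S + 1/6*pi_T
  pi_S = 1/6*pi_P + 1/6*pi_Q + 1/6*pi_R + 1/12*pi_S + 1/6*pi_T
  pi_T = 1/6*pi_P + 5/12*pi_Q + 5/12*pi_R + 1/12*pi_S + 1/12*pi_T
with normalization: pi_P + pi_Q + pi_R + pi_S + pi_T = 1.

Using the first 4 balance equations plus normalization, the linear system A*pi = b is:
  [-3/4, 1/6, 1/6, 1/12, 1/3] . pi = 0
  [1/4, -5/6, 1/12, 5/12, 1/4] . pi = 0
  [1/6, 1/12, -5/6, 1/3, 1/6] . pi = 0
  [1/6, 1/6, 1/6, -11/12, 1/6] . pi = 0
  [1, 1, 1, 1, 1] . pi = 1

Solving yields:
  pi_P = 249/1183
  pi_Q = 228/1001
  pi_R = 347/2002
  pi_S = 2/13
  pi_T = 555/2366

Verification (pi * P):
  249/1183*1/4 + 228/1001*1/6 + 347/2002*1/6 + 2/13*1/12 + 555/2366*1/3 = 249/1183 = pi_P  (ok)
  249/1183*1/4 + 228/1001*1/6 + 347/2002*1/12 + 2/13*5/12 + 555/2366*1/4 = 228/1001 = pi_Q  (ok)
  249/1183*1/6 + 228/1001*1/12 + 347/2002*1/6 + 2/13*1/3 + 555/2366*1/6 = 347/2002 = pi_R  (ok)
  249/1183*1/6 + 228/1001*1/6 + 347/2002*1/6 + 2/13*1/12 + 555/2366*1/6 = 2/13 = pi_S  (ok)
  249/1183*1/6 + 228/1001*5/12 + 347/2002*5/12 + 2/13*1/12 + 555/2366*1/12 = 555/2366 = pi_T  (ok)

Answer: 249/1183 228/1001 347/2002 2/13 555/2366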